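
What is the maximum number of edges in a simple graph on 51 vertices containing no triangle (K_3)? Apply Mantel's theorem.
ex(51, K_3) = ⌊51^2/4⌋ = 650

Mantel (1907): a triangle-free graph on n vertices has at most ⌊n^2/4⌋ edges, with equality for the complete bipartite graph K_{⌊n/2⌋, ⌈n/2⌉}. For n = 51: ⌊51^2/4⌋ = ⌊2601/4⌋ = 650. The extremal graph is K_{25, 26}, which has 25·26 = 650 edges.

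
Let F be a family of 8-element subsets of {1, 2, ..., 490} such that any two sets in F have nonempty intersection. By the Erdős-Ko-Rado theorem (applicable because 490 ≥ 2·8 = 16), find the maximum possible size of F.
max |F| = C(489, 7) = 1270567101785652

Erdős-Ko-Rado (1961): when n ≥ 2k, max |F| = C(n−1, k−1). The bound is attained by the star {A : i ∈ A} for any fixed i ∈ [n]. Here C(490−1, 8−1) = C(489, 7) = 1270567101785652.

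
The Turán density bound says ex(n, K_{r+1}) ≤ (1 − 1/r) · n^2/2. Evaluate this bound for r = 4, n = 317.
Turán density bound = (3/4) · 317^2/2 = 301467/8 ≈ 37683.375

Turán's theorem: ex(n, K_{r+1}) is achieved by the complete r-partite Turán graph T(n, r) with parts as balanced as possible, and is at most (1 − 1/r) · n^2/2. For r = 4, n = 317: the density bound is (3/4) · 100489/2 = 301467/8 ≈ 37683.375. The integer-valued extremum is e(T(317, 4)) = 37683, which is strictly less than the density bound 301467/8 since 4 ∤ 317 (the parts of T(317, 4) cannot all be equal).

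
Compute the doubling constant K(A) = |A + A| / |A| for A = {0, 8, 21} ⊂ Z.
K = |A + A| / |A| = 6/3 = 2

Enumerate A + A = {a + b : a, b ∈ A}. With |A| = 3, there are |A|^2 = 9 ordered sum pairs; collecting distinct values, A + A = {0, 8, 16, 21, 29, 42}, so |A + A| = 6. Thus K = 6/3 = 2. For comparison, the minimum possible |A + A| over all 3-element sets is 2·3 − 1 = 5 (so min K = 5/3), attained only by arithmetic progressions.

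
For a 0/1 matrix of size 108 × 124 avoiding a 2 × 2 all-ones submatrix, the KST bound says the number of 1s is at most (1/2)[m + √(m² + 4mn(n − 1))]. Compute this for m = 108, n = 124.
z(108, 124; 2, 2) ≤ (1/2)[108 + √(108² + 4·108·124·123)] = (1/2)[108 + √6600528] = 1338.5746

Kővári–Sós–Turán: let r_1, ..., r_108 be the row sums and z = Σ r_i the total number of 1s. Each pair of columns can share at most one row with both entries 1 (else a 2×2 all-ones block appears), so Σ_i C(r_i, 2) ≤ C(124, 2) = 7626. By convexity Σ_i C(r_i, 2) ≥ 108·C(z/108, 2) = z(z − 108)/(2·108), giving z² − 108z − 108·124·123 ≤ 0 and hence z ≤ (1/2)[108 + √(11664 + 4·1647216)] = (1/2)[108 + √6600528] ≈ (1/2)(108 + 2569.1493) = 1338.5746.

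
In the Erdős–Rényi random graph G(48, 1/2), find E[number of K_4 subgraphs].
E[# K_4] = C(48, 4) · (1/2)^C(4, 2) = 194580 / 2^6 = 48645/16 = 3040.3125

For each 4-subset S of vertices (there are C(48, 4) = 194580 such S), let X_S = 1 if S induces a K_4 (all C(4, 2) = 6 edges present). Then P(X_S = 1) = (1/2)^6 = 1/64. By linearity of expectation, E[# K_4] = C(48, 4) · (1/2)^6 = 194580 / 64 = 48645/16 = 3040.3125.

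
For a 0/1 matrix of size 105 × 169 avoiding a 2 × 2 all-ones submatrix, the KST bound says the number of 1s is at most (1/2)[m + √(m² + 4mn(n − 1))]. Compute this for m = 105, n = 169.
z(105, 169; 2, 2) ≤ (1/2)[105 + √(105² + 4·105·169·168)] = (1/2)[105 + √11935665] = 1779.9016

Kővári–Sós–Turán: let r_1, ..., r_105 be the row sums and z = Σ r_i the total number of 1s. Each pair of columns can share at most one row with both entries 1 (else a 2×2 all-ones block appears), so Σ_i C(r_i, 2) ≤ C(169, 2) = 14196. By convexity Σ_i C(r_i, 2) ≥ 105·C(z/105, 2) = z(z − 105)/(2·105), giving z² − 105z − 105·169·168 ≤ 0 and hence z ≤ (1/2)[105 + √(11025 + 4·2981160)] = (1/2)[105 + √11935665] ≈ (1/2)(105 + 3454.8032) = 1779.9016.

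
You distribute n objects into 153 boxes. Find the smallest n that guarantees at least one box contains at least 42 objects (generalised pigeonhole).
n = (42 − 1)·153 + 1 = 6274

By the generalised pigeonhole principle, to guarantee some box contains ≥ r objects we need more than (r − 1) · k objects total. Threshold: n = (r − 1) · k + 1. With r = 42 and k = 153: n = 41 · 153 + 1 = 6273 + 1 = 6274. For n = 6273 = 41 · 153, we can put exactly 41 objects in every box, avoiding 42 in any single one — so 6274 is tight.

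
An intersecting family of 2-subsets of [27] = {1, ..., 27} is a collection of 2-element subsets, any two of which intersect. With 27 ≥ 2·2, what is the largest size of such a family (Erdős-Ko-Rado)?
max |F| = C(26, 1) = 26

Erdős-Ko-Rado (1961): when n ≥ 2k, max |F| = C(n−1, k−1). The bound is attained by the star {A : i ∈ A} for any fixed i ∈ [n]. Here C(27−1, 2−1) = C(26, 1) = 26.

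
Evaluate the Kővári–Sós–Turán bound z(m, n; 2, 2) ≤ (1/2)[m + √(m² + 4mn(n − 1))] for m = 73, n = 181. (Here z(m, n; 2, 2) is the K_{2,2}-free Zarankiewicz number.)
z(73, 181; 2, 2) ≤ (1/2)[73 + √(73² + 4·73·181·180)] = (1/2)[73 + √9518689] = 1579.1186

Kővári–Sós–Turán: let r_1, ..., r_73 be the row sums and z = Σ r_i the total number of 1s. Each pair of columns can share at most one row with both entries 1 (else a 2×2 all-ones block appears), so Σ_i C(r_i, 2) ≤ C(181, 2) = 16290. By convexity Σ_i C(r_i, 2) ≥ 73·C(z/73, 2) = z(z − 73)/(2·73), giving z² − 73z − 73·181·180 ≤ 0 and hence z ≤ (1/2)[73 + √(5329 + 4·2378340)] = (1/2)[73 + √9518689] ≈ (1/2)(73 + 3085.2373) = 1579.1186.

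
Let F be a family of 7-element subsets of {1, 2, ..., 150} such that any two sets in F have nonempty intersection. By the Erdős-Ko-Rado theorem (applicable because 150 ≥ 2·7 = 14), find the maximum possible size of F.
max |F| = C(149, 6) = 13725120696

Erdős-Ko-Rado (1961): when n ≥ 2k, max |F| = C(n−1, k−1). The bound is attained by the star {A : i ∈ A} for any fixed i ∈ [n]. Here C(150−1, 7−1) = C(149, 6) = 13725120696.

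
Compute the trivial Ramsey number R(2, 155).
R(2, 155) = 155

R(2, k) = k for all k ≥ 2: in a 2-colouring of K_k, either some edge is red (a red K_2) or all edges are blue (a blue K_k). And K_{154} coloured all-blue has no blue K_155, so R(2, 155) > 154. Hence R(2, 155) = 155.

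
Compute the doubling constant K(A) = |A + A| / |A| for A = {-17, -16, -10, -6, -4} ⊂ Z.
K = |A + A| / |A| = 14/5

Enumerate A + A = {a + b : a, b ∈ A}. With |A| = 5, there are |A|^2 = 25 ordered sum pairs; collecting distinct values, A + A = {-34, -33, -32, -27, -26, -23, -22, -21, -20, -16, -14, -12, -10, -8}, so |A + A| = 14. Thus K = 14/5. For comparison, the minimum possible |A + A| over all 5-element sets is 2·5 − 1 = 9 (so min K = 9/5), attained only by arithmetic progressions.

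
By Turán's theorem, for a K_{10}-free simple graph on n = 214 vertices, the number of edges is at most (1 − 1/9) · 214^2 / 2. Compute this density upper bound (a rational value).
Turán density bound = (8/9) · 214^2/2 = 183184/9 ≈ 20353.7778

Turán's theorem: ex(n, K_{r+1}) is achieved by the complete r-partite Turán graph T(n, r) with parts as balanced as possible, and is at most (1 − 1/r) · n^2/2. For r = 9, n = 214: the density bound is (8/9) · 45796/2 = 183184/9 ≈ 20353.7778. The integer-valued extremum is e(T(214, 9)) = 20353, which is strictly less than the density bound 183184/9 since 9 ∤ 214 (the parts of T(214, 9) cannot all be equal).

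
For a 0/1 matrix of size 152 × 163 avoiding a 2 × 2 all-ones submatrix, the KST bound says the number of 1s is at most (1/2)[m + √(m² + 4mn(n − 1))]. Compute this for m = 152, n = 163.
z(152, 163; 2, 2) ≤ (1/2)[152 + √(152² + 4·152·163·162)] = (1/2)[152 + √16077952] = 2080.8661

Kővári–Sós–Turán: let r_1, ..., r_152 be the row sums and z = Σ r_i the total number of 1s. Each pair of columns can share at most one row with both entries 1 (else a 2×2 all-ones block appears), so Σ_i C(r_i, 2) ≤ C(163, 2) = 13203. By convexity Σ_i C(r_i, 2) ≥ 152·C(z/152, 2) = z(z − 152)/(2·152), giving z² − 152z − 152·163·162 ≤ 0 and hence z ≤ (1/2)[152 + √(23104 + 4·4013712)] = (1/2)[152 + √16077952] ≈ (1/2)(152 + 4009.7322) = 2080.8661.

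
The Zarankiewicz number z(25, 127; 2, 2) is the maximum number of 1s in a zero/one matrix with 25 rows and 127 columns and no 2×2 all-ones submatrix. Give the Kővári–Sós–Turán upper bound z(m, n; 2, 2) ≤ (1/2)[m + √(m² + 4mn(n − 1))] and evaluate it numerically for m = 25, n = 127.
z(25, 127; 2, 2) ≤ (1/2)[25 + √(25² + 4·25·127·126)] = (1/2)[25 + √1600825] = 645.1186

Kővári–Sós–Turán: let r_1, ..., r_25 be the row sums and z = Σ r_i the total number of 1s. Each pair of columns can share at most one row with both entries 1 (else a 2×2 all-ones block appears), so Σ_i C(r_i, 2) ≤ C(127, 2) = 8001. By convexity Σ_i C(r_i, 2) ≥ 25·C(z/25, 2) = z(z − 25)/(2·25), giving z² − 25z − 25·127·126 ≤ 0 and hence z ≤ (1/2)[25 + √(625 + 4·400050)] = (1/2)[25 + √1600825] ≈ (1/2)(25 + 1265.2371) = 645.1186.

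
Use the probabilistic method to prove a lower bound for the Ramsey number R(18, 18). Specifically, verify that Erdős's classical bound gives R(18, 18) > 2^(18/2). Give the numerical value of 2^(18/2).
2^(18/2) = 512; so R(18, 18) > 512

Colour each edge of K_n uniformly at random with red/blue. The expected number of monochromatic K_18 is C(n, 18) · 2 · 2^(−C(18,2)). If C(n, 18) · 2^(1 − C(18,2)) < 1, then with positive probability no monochromatic K_18 exists, so R(18, 18) > n. The standard estimate C(n, 18) ≤ n^18/18! shows this inequality holds whenever n ≤ 2^(18/2) (since 18! · 2^(C(18,2) − 1) > 2^(18^2/2) ≥ n^18). Hence R(18, 18) > 2^(18/2) = 512.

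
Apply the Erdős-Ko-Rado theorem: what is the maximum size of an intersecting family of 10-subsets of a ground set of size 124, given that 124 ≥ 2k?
max |F| = C(123, 9) = 13159493855365

The Erdős-Ko-Rado theorem states: for n ≥ 2k, an intersecting family of k-subsets of an n-element set has size at most C(n − 1, k − 1), with equality for 'star' families {A ⊆ [n] : |A| = k, i ∈ A} (fix an element i). For n = 124, k = 10: C(123, 9) = 13159493855365.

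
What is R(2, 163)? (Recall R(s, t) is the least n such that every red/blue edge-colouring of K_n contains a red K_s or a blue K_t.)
R(2, 163) = 163

R(2, k) = k for all k ≥ 2: in a 2-colouring of K_k, either some edge is red (a red K_2) or all edges are blue (a blue K_k). And K_{162} coloured all-blue has no blue K_163, so R(2, 163) > 162. Hence R(2, 163) = 163.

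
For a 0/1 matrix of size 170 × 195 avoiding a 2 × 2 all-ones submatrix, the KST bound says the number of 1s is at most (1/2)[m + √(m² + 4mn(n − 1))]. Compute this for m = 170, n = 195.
z(170, 195; 2, 2) ≤ (1/2)[170 + √(170² + 4·170·195·194)] = (1/2)[170 + √25753300] = 2622.3855

Kővári–Sós–Turán: let r_1, ..., r_170 be the row sums and z = Σ r_i the total number of 1s. Each pair of columns can share at most one row with both entries 1 (else a 2×2 all-ones block appears), so Σ_i C(r_i, 2) ≤ C(195, 2) = 18915. By convexity Σ_i C(r_i, 2) ≥ 170·C(z/170, 2) = z(z − 170)/(2·170), giving z² − 170z − 170·195·194 ≤ 0 and hence z ≤ (1/2)[170 + √(28900 + 4·6431100)] = (1/2)[170 + √25753300] ≈ (1/2)(170 + 5074.7709) = 2622.3855.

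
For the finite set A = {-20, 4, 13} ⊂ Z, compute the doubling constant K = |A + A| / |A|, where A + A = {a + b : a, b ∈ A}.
K = |A + A| / |A| = 6/3 = 2

Enumerate A + A = {a + b : a, b ∈ A}. With |A| = 3, there are |A|^2 = 9 ordered sum pairs; collecting distinct values, A + A = {-40, -16, -7, 8, 17, 26}, so |A + A| = 6. Thus K = 6/3 = 2. For comparison, the minimum possible |A + A| over all 3-element sets is 2·3 − 1 = 5 (so min K = 5/3), attained only by arithmetic progressions.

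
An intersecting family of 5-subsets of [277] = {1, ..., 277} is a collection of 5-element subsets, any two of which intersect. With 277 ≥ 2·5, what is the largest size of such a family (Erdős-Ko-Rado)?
max |F| = C(276, 4) = 236561325

Erdős-Ko-Rado (1961): when n ≥ 2k, max |F| = C(n−1, k−1). The bound is attained by the star {A : i ∈ A} for any fixed i ∈ [n]. Here C(277−1, 5−1) = C(276, 4) = 236561325.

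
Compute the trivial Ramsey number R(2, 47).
R(2, 47) = 47

R(2, k) = k for all k ≥ 2: in a 2-colouring of K_k, either some edge is red (a red K_2) or all edges are blue (a blue K_k). And K_{46} coloured all-blue has no blue K_47, so R(2, 47) > 46. Hence R(2, 47) = 47.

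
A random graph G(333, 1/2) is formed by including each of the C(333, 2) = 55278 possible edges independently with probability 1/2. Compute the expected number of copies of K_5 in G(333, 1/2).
E[# K_5] = C(333, 5) · (1/2)^C(5, 2) = 33108454071 / 2^10 ≈ 32332474.678711

For each 5-subset S of vertices (there are C(333, 5) = 33108454071 such S), let X_S = 1 if S induces a K_5 (all C(5, 2) = 10 edges present). Then P(X_S = 1) = (1/2)^10 = 1/1024. By linearity of expectation, E[# K_5] = C(333, 5) · (1/2)^10 = 33108454071 / 1024 ≈ 32332474.678711.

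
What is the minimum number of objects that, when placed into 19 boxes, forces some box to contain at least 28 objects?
n = (28 − 1)·19 + 1 = 514

By the generalised pigeonhole principle, to guarantee some box contains ≥ r objects we need more than (r − 1) · k objects total. Threshold: n = (r − 1) · k + 1. With r = 28 and k = 19: n = 27 · 19 + 1 = 513 + 1 = 514. For n = 513 = 27 · 19, we can put exactly 27 objects in every box, avoiding 28 in any single one — so 514 is tight.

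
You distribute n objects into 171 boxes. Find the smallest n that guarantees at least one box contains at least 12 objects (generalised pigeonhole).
n = (12 − 1)·171 + 1 = 1882

By the generalised pigeonhole principle, to guarantee some box contains ≥ r objects we need more than (r − 1) · k objects total. Threshold: n = (r − 1) · k + 1. With r = 12 and k = 171: n = 11 · 171 + 1 = 1881 + 1 = 1882. For n = 1881 = 11 · 171, we can put exactly 11 objects in every box, avoiding 12 in any single one — so 1882 is tight.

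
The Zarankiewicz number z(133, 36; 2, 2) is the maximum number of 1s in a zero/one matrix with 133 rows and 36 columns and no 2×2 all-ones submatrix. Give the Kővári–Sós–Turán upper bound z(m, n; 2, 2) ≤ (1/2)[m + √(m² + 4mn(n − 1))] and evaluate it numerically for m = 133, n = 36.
z(133, 36; 2, 2) ≤ (1/2)[133 + √(133² + 4·133·36·35)] = (1/2)[133 + √688009] = 481.2315

Kővári–Sós–Turán: let r_1, ..., r_133 be the row sums and z = Σ r_i the total number of 1s. Each pair of columns can share at most one row with both entries 1 (else a 2×2 all-ones block appears), so Σ_i C(r_i, 2) ≤ C(36, 2) = 630. By convexity Σ_i C(r_i, 2) ≥ 133·C(z/133, 2) = z(z − 133)/(2·133), giving z² − 133z − 133·36·35 ≤ 0 and hence z ≤ (1/2)[133 + √(17689 + 4·167580)] = (1/2)[133 + √688009] ≈ (1/2)(133 + 829.4631) = 481.2315.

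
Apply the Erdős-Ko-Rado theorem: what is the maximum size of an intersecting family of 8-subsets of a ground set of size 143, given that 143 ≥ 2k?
max |F| = C(142, 7) = 198773423848

Erdős-Ko-Rado (1961): when n ≥ 2k, max |F| = C(n−1, k−1). The bound is attained by the star {A : i ∈ A} for any fixed i ∈ [n]. Here C(143−1, 8−1) = C(142, 7) = 198773423848.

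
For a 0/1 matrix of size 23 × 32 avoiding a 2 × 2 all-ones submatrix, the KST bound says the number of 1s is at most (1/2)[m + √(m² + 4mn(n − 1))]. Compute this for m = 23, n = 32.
z(23, 32; 2, 2) ≤ (1/2)[23 + √(23² + 4·23·32·31)] = (1/2)[23 + √91793] = 162.9868

Kővári–Sós–Turán: let r_1, ..., r_23 be the row sums and z = Σ r_i the total number of 1s. Each pair of columns can share at most one row with both entries 1 (else a 2×2 all-ones block appears), so Σ_i C(r_i, 2) ≤ C(32, 2) = 496. By convexity Σ_i C(r_i, 2) ≥ 23·C(z/23, 2) = z(z − 23)/(2·23), giving z² − 23z − 23·32·31 ≤ 0 and hence z ≤ (1/2)[23 + √(529 + 4·22816)] = (1/2)[23 + √91793] ≈ (1/2)(23 + 302.9736) = 162.9868.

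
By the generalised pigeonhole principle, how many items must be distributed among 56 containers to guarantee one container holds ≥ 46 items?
n = (46 − 1)·56 + 1 = 2521

By the generalised pigeonhole principle, to guarantee some box contains ≥ r objects we need more than (r − 1) · k objects total. Threshold: n = (r − 1) · k + 1. With r = 46 and k = 56: n = 45 · 56 + 1 = 2520 + 1 = 2521. For n = 2520 = 45 · 56, we can put exactly 45 objects in every box, avoiding 46 in any single one — so 2521 is tight.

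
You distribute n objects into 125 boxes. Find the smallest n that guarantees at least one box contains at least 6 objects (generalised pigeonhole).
n = (6 − 1)·125 + 1 = 626

By the generalised pigeonhole principle, to guarantee some box contains ≥ r objects we need more than (r − 1) · k objects total. Threshold: n = (r − 1) · k + 1. With r = 6 and k = 125: n = 5 · 125 + 1 = 625 + 1 = 626. For n = 625 = 5 · 125, we can put exactly 5 objects in every box, avoiding 6 in any single one — so 626 is tight.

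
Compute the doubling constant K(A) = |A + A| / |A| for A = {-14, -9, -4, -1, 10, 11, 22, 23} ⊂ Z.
K = |A + A| / |A| = 31/8

Enumerate A + A = {a + b : a, b ∈ A}. With |A| = 8, there are |A|^2 = 64 ordered sum pairs; collecting distinct values, A + A = {-28, -23, -18, -15, -13, -10, -8, -5, -4, -3, -2, 1, 2, 6, 7, 8, 9, 10, 13, 14, 18, 19, 20, 21, 22, 32, 33, 34, 44, 45, 46}, so |A + A| = 31. Thus K = 31/8. For comparison, the minimum possible |A + A| over all 8-element sets is 2·8 − 1 = 15 (so min K = 15/8), attained only by arithmetic progressions.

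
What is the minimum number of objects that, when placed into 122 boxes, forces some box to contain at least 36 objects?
n = (36 − 1)·122 + 1 = 4271

By the generalised pigeonhole principle, to guarantee some box contains ≥ r objects we need more than (r − 1) · k objects total. Threshold: n = (r − 1) · k + 1. With r = 36 and k = 122: n = 35 · 122 + 1 = 4270 + 1 = 4271. For n = 4270 = 35 · 122, we can put exactly 35 objects in every box, avoiding 36 in any single one — so 4271 is tight.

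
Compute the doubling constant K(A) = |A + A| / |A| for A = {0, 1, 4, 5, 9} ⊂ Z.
K = |A + A| / |A| = 12/5

Enumerate A + A = {a + b : a, b ∈ A}. With |A| = 5, there are |A|^2 = 25 ordered sum pairs; collecting distinct values, A + A = {0, 1, 2, 4, 5, 6, 8, 9, 10, 13, 14, 18}, so |A + A| = 12. Thus K = 12/5. For comparison, the minimum possible |A + A| over all 5-element sets is 2·5 − 1 = 9 (so min K = 9/5), attained only by arithmetic progressions.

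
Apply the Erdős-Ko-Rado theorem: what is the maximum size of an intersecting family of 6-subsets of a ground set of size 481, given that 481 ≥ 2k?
max |F| = C(480, 5) = 207945120096

The Erdős-Ko-Rado theorem states: for n ≥ 2k, an intersecting family of k-subsets of an n-element set has size at most C(n − 1, k − 1), with equality for 'star' families {A ⊆ [n] : |A| = k, i ∈ A} (fix an element i). For n = 481, k = 6: C(480, 5) = 207945120096.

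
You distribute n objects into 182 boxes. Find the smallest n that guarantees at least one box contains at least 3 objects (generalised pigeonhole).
n = (3 − 1)·182 + 1 = 365

By the generalised pigeonhole principle, to guarantee some box contains ≥ r objects we need more than (r − 1) · k objects total. Threshold: n = (r − 1) · k + 1. With r = 3 and k = 182: n = 2 · 182 + 1 = 364 + 1 = 365. For n = 364 = 2 · 182, we can put exactly 2 objects in every box, avoiding 3 in any single one — so 365 is tight.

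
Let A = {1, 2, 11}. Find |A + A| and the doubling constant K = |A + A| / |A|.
K = |A + A| / |A| = 6/3 = 2

Enumerate A + A = {a + b : a, b ∈ A}. With |A| = 3, there are |A|^2 = 9 ordered sum pairs; collecting distinct values, A + A = {2, 3, 4, 12, 13, 22}, so |A + A| = 6. Thus K = 6/3 = 2. For comparison, the minimum possible |A + A| over all 3-element sets is 2·3 − 1 = 5 (so min K = 5/3), attained only by arithmetic progressions.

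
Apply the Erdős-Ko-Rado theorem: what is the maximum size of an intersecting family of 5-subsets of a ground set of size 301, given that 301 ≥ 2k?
max |F| = C(300, 4) = 330791175

The Erdős-Ko-Rado theorem states: for n ≥ 2k, an intersecting family of k-subsets of an n-element set has size at most C(n − 1, k − 1), with equality for 'star' families {A ⊆ [n] : |A| = k, i ∈ A} (fix an element i). For n = 301, k = 5: C(300, 4) = 330791175.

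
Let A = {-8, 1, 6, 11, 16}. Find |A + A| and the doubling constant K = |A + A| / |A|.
K = |A + A| / |A| = 12/5

Enumerate A + A = {a + b : a, b ∈ A}. With |A| = 5, there are |A|^2 = 25 ordered sum pairs; collecting distinct values, A + A = {-16, -7, -2, 2, 3, 7, 8, 12, 17, 22, 27, 32}, so |A + A| = 12. Thus K = 12/5. For comparison, the minimum possible |A + A| over all 5-element sets is 2·5 − 1 = 9 (so min K = 9/5), attained only by arithmetic progressions.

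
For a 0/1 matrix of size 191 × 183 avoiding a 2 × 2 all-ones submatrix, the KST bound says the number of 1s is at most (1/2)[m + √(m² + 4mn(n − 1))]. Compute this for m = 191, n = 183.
z(191, 183; 2, 2) ≤ (1/2)[191 + √(191² + 4·191·183·182)] = (1/2)[191 + √25482265] = 2619.4981

Kővári–Sós–Turán: let r_1, ..., r_191 be the row sums and z = Σ r_i the total number of 1s. Each pair of columns can share at most one row with both entries 1 (else a 2×2 all-ones block appears), so Σ_i C(r_i, 2) ≤ C(183, 2) = 16653. By convexity Σ_i C(r_i, 2) ≥ 191·C(z/191, 2) = z(z − 191)/(2·191), giving z² − 191z − 191·183·182 ≤ 0 and hence z ≤ (1/2)[191 + √(36481 + 4·6361446)] = (1/2)[191 + √25482265] ≈ (1/2)(191 + 5047.9961) = 2619.4981.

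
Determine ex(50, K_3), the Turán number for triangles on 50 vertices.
ex(50, K_3) = ⌊50^2/4⌋ = 625

Mantel (1907): a triangle-free graph on n vertices has at most ⌊n^2/4⌋ edges, with equality for the complete bipartite graph K_{⌊n/2⌋, ⌈n/2⌉}. For n = 50: ⌊50^2/4⌋ = ⌊2500/4⌋ = 625. The extremal graph is K_{25, 25}, which has 25·25 = 625 edges.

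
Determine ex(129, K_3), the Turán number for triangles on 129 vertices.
ex(129, K_3) = ⌊129^2/4⌋ = 4160

Mantel (1907): a triangle-free graph on n vertices has at most ⌊n^2/4⌋ edges, with equality for the complete bipartite graph K_{⌊n/2⌋, ⌈n/2⌉}. For n = 129: ⌊129^2/4⌋ = ⌊16641/4⌋ = 4160. The extremal graph is K_{64, 65}, which has 64·65 = 4160 edges.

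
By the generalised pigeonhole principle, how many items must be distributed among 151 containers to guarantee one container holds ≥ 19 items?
n = (19 − 1)·151 + 1 = 2719

By the generalised pigeonhole principle, to guarantee some box contains ≥ r objects we need more than (r − 1) · k objects total. Threshold: n = (r − 1) · k + 1. With r = 19 and k = 151: n = 18 · 151 + 1 = 2718 + 1 = 2719. For n = 2718 = 18 · 151, we can put exactly 18 objects in every box, avoiding 19 in any single one — so 2719 is tight.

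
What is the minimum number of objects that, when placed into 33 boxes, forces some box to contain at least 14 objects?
n = (14 − 1)·33 + 1 = 430

By the generalised pigeonhole principle, to guarantee some box contains ≥ r objects we need more than (r − 1) · k objects total. Threshold: n = (r − 1) · k + 1. With r = 14 and k = 33: n = 13 · 33 + 1 = 429 + 1 = 430. For n = 429 = 13 · 33, we can put exactly 13 objects in every box, avoiding 14 in any single one — so 430 is tight.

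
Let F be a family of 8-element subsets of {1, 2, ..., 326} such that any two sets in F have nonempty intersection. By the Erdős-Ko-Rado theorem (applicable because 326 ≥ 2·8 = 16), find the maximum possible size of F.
max |F| = C(325, 7) = 71203595205600

Erdős-Ko-Rado (1961): when n ≥ 2k, max |F| = C(n−1, k−1). The bound is attained by the star {A : i ∈ A} for any fixed i ∈ [n]. Here C(326−1, 8−1) = C(325, 7) = 71203595205600.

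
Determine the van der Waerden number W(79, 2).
W(79, 2) = 79 + 1 = 80

A 2-term AP is any pair of integers, so a monochromatic 2-AP exists iff some colour is used at least twice. With 79 colours, the colouring i ↦ i on {1, ..., 79} uses each colour once, avoiding any monochromatic pair, so W(79, 2) > 79. For {1, ..., 80}, pigeonhole forces two integers of the same colour, which form a monochromatic 2-AP. Hence W(79, 2) = 80.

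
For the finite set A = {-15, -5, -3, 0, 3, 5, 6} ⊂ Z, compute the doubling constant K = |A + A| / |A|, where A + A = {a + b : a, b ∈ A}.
K = |A + A| / |A| = 23/7

Enumerate A + A = {a + b : a, b ∈ A}. With |A| = 7, there are |A|^2 = 49 ordered sum pairs; collecting distinct values, A + A = {-30, -20, -18, -15, -12, -10, -9, -8, -6, -5, -3, -2, 0, 1, 2, 3, 5, 6, 8, 9, 10, 11, 12}, so |A + A| = 23. Thus K = 23/7. For comparison, the minimum possible |A + A| over all 7-element sets is 2·7 − 1 = 13 (so min K = 13/7), attained only by arithmetic progressions.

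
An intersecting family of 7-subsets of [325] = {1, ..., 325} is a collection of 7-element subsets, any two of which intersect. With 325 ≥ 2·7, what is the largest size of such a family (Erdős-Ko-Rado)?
max |F| = C(324, 6) = 1533615896736

The Erdős-Ko-Rado theorem states: for n ≥ 2k, an intersecting family of k-subsets of an n-element set has size at most C(n − 1, k − 1), with equality for 'star' families {A ⊆ [n] : |A| = k, i ∈ A} (fix an element i). For n = 325, k = 7: C(324, 6) = 1533615896736.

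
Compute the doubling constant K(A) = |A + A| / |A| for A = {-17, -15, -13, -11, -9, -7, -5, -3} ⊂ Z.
K = |A + A| / |A| = 15/8

Enumerate A + A = {a + b : a, b ∈ A}. With |A| = 8, there are |A|^2 = 64 ordered sum pairs; collecting distinct values, A + A = {-34, -32, -30, -28, -26, -24, -22, -20, -18, -16, -14, -12, -10, -8, -6}, so |A + A| = 15. Thus K = 15/8. Here |A + A| = 2|A| − 1 = 15, the minimum possible — so K = 15/8 is minimal, which holds iff A is an arithmetic progression.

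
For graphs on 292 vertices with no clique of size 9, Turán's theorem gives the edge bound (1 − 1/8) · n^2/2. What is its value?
Turán density bound = (7/8) · 292^2/2 = 37303

Turán's theorem: ex(n, K_{r+1}) is achieved by the complete r-partite Turán graph T(n, r) with parts as balanced as possible, and is at most (1 − 1/r) · n^2/2. For r = 8, n = 292: the density bound is (7/8) · 85264/2 = 37303. The integer-valued extremum is e(T(292, 8)) = 37302, which is strictly less than the density bound 37303 since 8 ∤ 292 (the parts of T(292, 8) cannot all be equal).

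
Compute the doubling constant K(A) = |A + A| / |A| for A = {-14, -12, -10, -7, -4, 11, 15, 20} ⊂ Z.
K = |A + A| / |A| = 32/8 = 4

Enumerate A + A = {a + b : a, b ∈ A}. With |A| = 8, there are |A|^2 = 64 ordered sum pairs; collecting distinct values, A + A = {-28, -26, -24, -22, -21, -20, -19, -18, -17, -16, -14, -11, -8, -3, -1, 1, 3, 4, 5, 6, 7, 8, 10, 11, 13, 16, 22, 26, 30, 31, 35, 40}, so |A + A| = 32. Thus K = 32/8 = 4. For comparison, the minimum possible |A + A| over all 8-element sets is 2·8 − 1 = 15 (so min K = 15/8), attained only by arithmetic progressions.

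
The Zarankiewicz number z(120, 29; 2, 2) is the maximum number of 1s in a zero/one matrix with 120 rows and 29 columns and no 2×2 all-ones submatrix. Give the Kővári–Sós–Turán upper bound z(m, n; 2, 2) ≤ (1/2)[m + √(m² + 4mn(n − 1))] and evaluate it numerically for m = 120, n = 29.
z(120, 29; 2, 2) ≤ (1/2)[120 + √(120² + 4·120·29·28)] = (1/2)[120 + √404160] = 377.8679

Kővári–Sós–Turán: let r_1, ..., r_120 be the row sums and z = Σ r_i the total number of 1s. Each pair of columns can share at most one row with both entries 1 (else a 2×2 all-ones block appears), so Σ_i C(r_i, 2) ≤ C(29, 2) = 406. By convexity Σ_i C(r_i, 2) ≥ 120·C(z/120, 2) = z(z − 120)/(2·120), giving z² − 120z − 120·29·28 ≤ 0 and hence z ≤ (1/2)[120 + √(14400 + 4·97440)] = (1/2)[120 + √404160] ≈ (1/2)(120 + 635.7358) = 377.8679.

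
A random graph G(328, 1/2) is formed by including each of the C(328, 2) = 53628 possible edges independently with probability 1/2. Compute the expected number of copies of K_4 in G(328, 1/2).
E[# K_4] = C(328, 4) · (1/2)^C(4, 2) = 473490550 / 2^6 = 236745275/32 = 7398289.84375

For each 4-subset S of vertices (there are C(328, 4) = 473490550 such S), let X_S = 1 if S induces a K_4 (all C(4, 2) = 6 edges present). Then P(X_S = 1) = (1/2)^6 = 1/64. By linearity of expectation, E[# K_4] = C(328, 4) · (1/2)^6 = 473490550 / 64 = 236745275/32 = 7398289.84375.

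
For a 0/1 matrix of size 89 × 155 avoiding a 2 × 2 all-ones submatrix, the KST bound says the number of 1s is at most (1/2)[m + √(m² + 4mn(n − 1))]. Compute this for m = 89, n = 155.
z(89, 155; 2, 2) ≤ (1/2)[89 + √(89² + 4·89·155·154)] = (1/2)[89 + √8505641] = 1502.7216

Kővári–Sós–Turán: let r_1, ..., r_89 be the row sums and z = Σ r_i the total number of 1s. Each pair of columns can share at most one row with both entries 1 (else a 2×2 all-ones block appears), so Σ_i C(r_i, 2) ≤ C(155, 2) = 11935. By convexity Σ_i C(r_i, 2) ≥ 89·C(z/89, 2) = z(z − 89)/(2·89), giving z² − 89z − 89·155·154 ≤ 0 and hence z ≤ (1/2)[89 + √(7921 + 4·2124430)] = (1/2)[89 + √8505641] ≈ (1/2)(89 + 2916.4432) = 1502.7216.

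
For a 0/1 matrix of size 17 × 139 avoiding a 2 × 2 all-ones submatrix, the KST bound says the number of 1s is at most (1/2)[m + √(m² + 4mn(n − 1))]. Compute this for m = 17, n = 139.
z(17, 139; 2, 2) ≤ (1/2)[17 + √(17² + 4·17·139·138)] = (1/2)[17 + √1304665] = 579.6097

Kővári–Sós–Turán: let r_1, ..., r_17 be the row sums and z = Σ r_i the total number of 1s. Each pair of columns can share at most one row with both entries 1 (else a 2×2 all-ones block appears), so Σ_i C(r_i, 2) ≤ C(139, 2) = 9591. By convexity Σ_i C(r_i, 2) ≥ 17·C(z/17, 2) = z(z − 17)/(2·17), giving z² − 17z − 17·139·138 ≤ 0 and hence z ≤ (1/2)[17 + √(289 + 4·326094)] = (1/2)[17 + √1304665] ≈ (1/2)(17 + 1142.2193) = 579.6097.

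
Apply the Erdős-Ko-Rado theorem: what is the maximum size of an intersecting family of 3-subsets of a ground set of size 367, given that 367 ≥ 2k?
max |F| = C(366, 2) = 66795

Erdős-Ko-Rado (1961): when n ≥ 2k, max |F| = C(n−1, k−1). The bound is attained by the star {A : i ∈ A} for any fixed i ∈ [n]. Here C(367−1, 3−1) = C(366, 2) = 66795.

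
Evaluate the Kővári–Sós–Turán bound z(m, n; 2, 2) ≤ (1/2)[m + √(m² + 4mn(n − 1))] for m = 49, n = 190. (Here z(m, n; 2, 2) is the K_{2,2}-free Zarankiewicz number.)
z(49, 190; 2, 2) ≤ (1/2)[49 + √(49² + 4·49·190·189)] = (1/2)[49 + √7040761] = 1351.2216

Kővári–Sós–Turán: let r_1, ..., r_49 be the row sums and z = Σ r_i the total number of 1s. Each pair of columns can share at most one row with both entries 1 (else a 2×2 all-ones block appears), so Σ_i C(r_i, 2) ≤ C(190, 2) = 17955. By convexity Σ_i C(r_i, 2) ≥ 49·C(z/49, 2) = z(z − 49)/(2·49), giving z² − 49z − 49·190·189 ≤ 0 and hence z ≤ (1/2)[49 + √(2401 + 4·1759590)] = (1/2)[49 + √7040761] ≈ (1/2)(49 + 2653.4432) = 1351.2216.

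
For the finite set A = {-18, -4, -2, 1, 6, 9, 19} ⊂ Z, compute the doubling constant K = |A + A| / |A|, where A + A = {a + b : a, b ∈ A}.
K = |A + A| / |A| = 25/7

Enumerate A + A = {a + b : a, b ∈ A}. With |A| = 7, there are |A|^2 = 49 ordered sum pairs; collecting distinct values, A + A = {-36, -22, -20, -17, -12, -9, -8, -6, -4, -3, -1, 1, 2, 4, 5, 7, 10, 12, 15, 17, 18, 20, 25, 28, 38}, so |A + A| = 25. Thus K = 25/7. For comparison, the minimum possible |A + A| over all 7-element sets is 2·7 − 1 = 13 (so min K = 13/7), attained only by arithmetic progressions.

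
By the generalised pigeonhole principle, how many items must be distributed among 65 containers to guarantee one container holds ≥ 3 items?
n = (3 − 1)·65 + 1 = 131

By the generalised pigeonhole principle, to guarantee some box contains ≥ r objects we need more than (r − 1) · k objects total. Threshold: n = (r − 1) · k + 1. With r = 3 and k = 65: n = 2 · 65 + 1 = 130 + 1 = 131. For n = 130 = 2 · 65, we can put exactly 2 objects in every box, avoiding 3 in any single one — so 131 is tight.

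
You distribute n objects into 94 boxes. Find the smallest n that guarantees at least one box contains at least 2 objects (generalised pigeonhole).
n = (2 − 1)·94 + 1 = 95

By the generalised pigeonhole principle, to guarantee some box contains ≥ r objects we need more than (r − 1) · k objects total. Threshold: n = (r − 1) · k + 1. With r = 2 and k = 94: n = 1 · 94 + 1 = 94 + 1 = 95. For n = 94 = 1 · 94, we can put exactly 1 objects in every box, avoiding 2 in any single one — so 95 is tight.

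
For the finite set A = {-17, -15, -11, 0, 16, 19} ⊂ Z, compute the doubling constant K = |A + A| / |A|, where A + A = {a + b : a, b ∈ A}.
K = |A + A| / |A| = 21/6 = 7/2

Enumerate A + A = {a + b : a, b ∈ A}. With |A| = 6, there are |A|^2 = 36 ordered sum pairs; collecting distinct values, A + A = {-34, -32, -30, -28, -26, -22, -17, -15, -11, -1, 0, 1, 2, 4, 5, 8, 16, 19, 32, 35, 38}, so |A + A| = 21. Thus K = 21/6 = 7/2. For comparison, the minimum possible |A + A| over all 6-element sets is 2·6 − 1 = 11 (so min K = 11/6), attained only by arithmetic progressions.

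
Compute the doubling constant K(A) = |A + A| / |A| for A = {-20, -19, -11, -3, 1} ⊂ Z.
K = |A + A| / |A| = 14/5

Enumerate A + A = {a + b : a, b ∈ A}. With |A| = 5, there are |A|^2 = 25 ordered sum pairs; collecting distinct values, A + A = {-40, -39, -38, -31, -30, -23, -22, -19, -18, -14, -10, -6, -2, 2}, so |A + A| = 14. Thus K = 14/5. For comparison, the minimum possible |A + A| over all 5-element sets is 2·5 − 1 = 9 (so min K = 9/5), attained only by arithmetic progressions.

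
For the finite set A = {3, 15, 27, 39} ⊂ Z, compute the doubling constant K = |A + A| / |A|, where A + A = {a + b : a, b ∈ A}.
K = |A + A| / |A| = 7/4

Enumerate A + A = {a + b : a, b ∈ A}. With |A| = 4, there are |A|^2 = 16 ordered sum pairs; collecting distinct values, A + A = {6, 18, 30, 42, 54, 66, 78}, so |A + A| = 7. Thus K = 7/4. Here |A + A| = 2|A| − 1 = 7, the minimum possible — so K = 7/4 is minimal, which holds iff A is an arithmetic progression.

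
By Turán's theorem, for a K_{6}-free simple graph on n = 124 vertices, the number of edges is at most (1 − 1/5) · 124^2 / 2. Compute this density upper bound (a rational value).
Turán density bound = (4/5) · 124^2/2 = 30752/5 ≈ 6150.4

Turán's theorem: ex(n, K_{r+1}) is achieved by the complete r-partite Turán graph T(n, r) with parts as balanced as possible, and is at most (1 − 1/r) · n^2/2. For r = 5, n = 124: the density bound is (4/5) · 15376/2 = 30752/5 ≈ 6150.4. The integer-valued extremum is e(T(124, 5)) = 6150, which is strictly less than the density bound 30752/5 since 5 ∤ 124 (the parts of T(124, 5) cannot all be equal).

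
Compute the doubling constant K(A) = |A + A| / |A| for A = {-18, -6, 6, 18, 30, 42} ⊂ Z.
K = |A + A| / |A| = 11/6

Enumerate A + A = {a + b : a, b ∈ A}. With |A| = 6, there are |A|^2 = 36 ordered sum pairs; collecting distinct values, A + A = {-36, -24, -12, 0, 12, 24, 36, 48, 60, 72, 84}, so |A + A| = 11. Thus K = 11/6. Here |A + A| = 2|A| − 1 = 11, the minimum possible — so K = 11/6 is minimal, which holds iff A is an arithmetic progression.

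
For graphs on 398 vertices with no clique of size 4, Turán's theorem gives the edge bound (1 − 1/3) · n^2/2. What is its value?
Turán density bound = (2/3) · 398^2/2 = 158404/3 ≈ 52801.3333

Turán's theorem: ex(n, K_{r+1}) is achieved by the complete r-partite Turán graph T(n, r) with parts as balanced as possible, and is at most (1 − 1/r) · n^2/2. For r = 3, n = 398: the density bound is (2/3) · 158404/2 = 158404/3 ≈ 52801.3333. The integer-valued extremum is e(T(398, 3)) = 52801, which is strictly less than the density bound 158404/3 since 3 ∤ 398 (the parts of T(398, 3) cannot all be equal).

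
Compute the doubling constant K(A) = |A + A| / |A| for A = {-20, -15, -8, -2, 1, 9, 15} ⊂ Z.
K = |A + A| / |A| = 27/7

Enumerate A + A = {a + b : a, b ∈ A}. With |A| = 7, there are |A|^2 = 49 ordered sum pairs; collecting distinct values, A + A = {-40, -35, -30, -28, -23, -22, -19, -17, -16, -14, -11, -10, -7, -6, -5, -4, -1, 0, 1, 2, 7, 10, 13, 16, 18, 24, 30}, so |A + A| = 27. Thus K = 27/7. For comparison, the minimum possible |A + A| over all 7-element sets is 2·7 − 1 = 13 (so min K = 13/7), attained only by arithmetic progressions.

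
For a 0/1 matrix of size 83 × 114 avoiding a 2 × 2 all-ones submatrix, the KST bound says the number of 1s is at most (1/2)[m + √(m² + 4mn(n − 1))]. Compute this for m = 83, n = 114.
z(83, 114; 2, 2) ≤ (1/2)[83 + √(83² + 4·83·114·113)] = (1/2)[83 + √4283713] = 1076.3566

Kővári–Sós–Turán: let r_1, ..., r_83 be the row sums and z = Σ r_i the total number of 1s. Each pair of columns can share at most one row with both entries 1 (else a 2×2 all-ones block appears), so Σ_i C(r_i, 2) ≤ C(114, 2) = 6441. By convexity Σ_i C(r_i, 2) ≥ 83·C(z/83, 2) = z(z − 83)/(2·83), giving z² − 83z − 83·114·113 ≤ 0 and hence z ≤ (1/2)[83 + √(6889 + 4·1069206)] = (1/2)[83 + √4283713] ≈ (1/2)(83 + 2069.7133) = 1076.3566.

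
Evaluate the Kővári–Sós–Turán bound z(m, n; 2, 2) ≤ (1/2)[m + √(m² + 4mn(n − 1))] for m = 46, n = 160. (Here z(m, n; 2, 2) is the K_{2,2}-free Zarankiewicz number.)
z(46, 160; 2, 2) ≤ (1/2)[46 + √(46² + 4·46·160·159)] = (1/2)[46 + √4683076] = 1105.0208

Kővári–Sós–Turán: let r_1, ..., r_46 be the row sums and z = Σ r_i the total number of 1s. Each pair of columns can share at most one row with both entries 1 (else a 2×2 all-ones block appears), so Σ_i C(r_i, 2) ≤ C(160, 2) = 12720. By convexity Σ_i C(r_i, 2) ≥ 46·C(z/46, 2) = z(z − 46)/(2·46), giving z² − 46z − 46·160·159 ≤ 0 and hence z ≤ (1/2)[46 + √(2116 + 4·1170240)] = (1/2)[46 + √4683076] ≈ (1/2)(46 + 2164.0416) = 1105.0208.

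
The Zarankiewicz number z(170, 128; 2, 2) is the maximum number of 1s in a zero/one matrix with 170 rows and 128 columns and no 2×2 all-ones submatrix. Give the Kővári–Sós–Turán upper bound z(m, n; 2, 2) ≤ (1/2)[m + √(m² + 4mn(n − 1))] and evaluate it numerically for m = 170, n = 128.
z(170, 128; 2, 2) ≤ (1/2)[170 + √(170² + 4·170·128·127)] = (1/2)[170 + √11082980] = 1749.5555

Kővári–Sós–Turán: let r_1, ..., r_170 be the row sums and z = Σ r_i the total number of 1s. Each pair of columns can share at most one row with both entries 1 (else a 2×2 all-ones block appears), so Σ_i C(r_i, 2) ≤ C(128, 2) = 8128. By convexity Σ_i C(r_i, 2) ≥ 170·C(z/170, 2) = z(z − 170)/(2·170), giving z² − 170z − 170·128·127 ≤ 0 and hence z ≤ (1/2)[170 + √(28900 + 4·2763520)] = (1/2)[170 + √11082980] ≈ (1/2)(170 + 3329.111) = 1749.5555.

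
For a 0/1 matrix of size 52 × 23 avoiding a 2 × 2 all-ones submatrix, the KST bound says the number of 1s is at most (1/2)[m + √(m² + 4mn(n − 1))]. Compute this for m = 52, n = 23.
z(52, 23; 2, 2) ≤ (1/2)[52 + √(52² + 4·52·23·22)] = (1/2)[52 + √107952] = 190.2802

Kővári–Sós–Turán: let r_1, ..., r_52 be the row sums and z = Σ r_i the total number of 1s. Each pair of columns can share at most one row with both entries 1 (else a 2×2 all-ones block appears), so Σ_i C(r_i, 2) ≤ C(23, 2) = 253. By convexity Σ_i C(r_i, 2) ≥ 52·C(z/52, 2) = z(z − 52)/(2·52), giving z² − 52z − 52·23·22 ≤ 0 and hence z ≤ (1/2)[52 + √(2704 + 4·26312)] = (1/2)[52 + √107952] ≈ (1/2)(52 + 328.5605) = 190.2802.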